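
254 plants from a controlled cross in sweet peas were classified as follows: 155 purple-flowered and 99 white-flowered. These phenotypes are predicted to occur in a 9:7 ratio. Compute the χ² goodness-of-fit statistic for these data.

2.352

Under the 9:7 hypothesis (Σ ratio = 16, N = 254):
  purple-flowered: 254 × 9/16 = 142.875
  white-flowered: 254 × 7/16 = 111.125
χ² = Σ (O − E)² / E
  purple-flowered: (155 − 142.875)² / 142.875 = 1.0290
  white-flowered: (99 − 111.125)² / 111.125 = 1.3230
χ² = 1.0290 + 1.3230 = 2.352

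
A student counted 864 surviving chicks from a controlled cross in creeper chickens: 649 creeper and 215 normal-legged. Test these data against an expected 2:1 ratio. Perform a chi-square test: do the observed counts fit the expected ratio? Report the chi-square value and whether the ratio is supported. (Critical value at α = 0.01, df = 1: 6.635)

Total ratio parts = 3. Expected numbers out of 864:
  creeper: 864 × 2/3 = 576
  normal-legged: 864 × 1/3 = 288
χ² = Σ (O − E)² / E
  creeper: (649 − 576)² / 576 = 9.2517
  normal-legged: (215 − 288)² / 288 = 18.5035
χ² = 9.2517 + 18.5035 = 27.7552 ≈ 27.755
Degrees of freedom = 2 − 1 = 1; critical value at α = 0.01 is 6.635.
Since 27.755 > 6.635, we reject the null hypothesis — the data do not fit the 2:1 ratio.

27.755; not consistent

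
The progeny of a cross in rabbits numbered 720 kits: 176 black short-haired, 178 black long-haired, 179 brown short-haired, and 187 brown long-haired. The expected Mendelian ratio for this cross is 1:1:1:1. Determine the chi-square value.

Total ratio parts = 4. Expected numbers out of 720:
  black short-haired: 720 × 1/4 = 180
  black long-haired: 720 × 1/4 = 180
  brown short-haired: 720 × 1/4 = 180
  brown long-haired: 720 × 1/4 = 180
χ² = Σ (O − E)² / E
  black short-haired: (176 − 180)² / 180 = 0.0889
  black long-haired: (178 − 180)² / 180 = 0.0222
  brown short-haired: (179 − 180)² / 180 = 0.0056
  brown long-haired: (187 − 180)² / 180 = 0.2722
χ² = 0.0889 + 0.0222 + 0.0056 + 0.2722 = 0.3889 ≈ 0.389

0.389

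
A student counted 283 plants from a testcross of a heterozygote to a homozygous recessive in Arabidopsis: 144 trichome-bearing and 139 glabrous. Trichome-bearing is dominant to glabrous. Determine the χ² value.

0.088

A testcross of a heterozygote (Aa × aa) gives a 1:1 phenotypic ratio.
The 1:1 ratio has 2 parts, so with N = 283 the expected counts are:
  trichome-bearing: 283 × 1/2 = 141.5
  glabrous: 283 × 1/2 = 141.5
χ² = Σ (O − E)² / E
  trichome-bearing: (144 − 141.5)² / 141.5 = 0.0442
  glabrous: (139 − 141.5)² / 141.5 = 0.0442
χ² = 0.0442 + 0.0442 = 0.0884 ≈ 0.088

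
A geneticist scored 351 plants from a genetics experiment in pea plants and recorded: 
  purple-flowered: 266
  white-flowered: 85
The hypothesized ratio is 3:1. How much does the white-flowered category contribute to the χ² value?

The 3:1 ratio has 4 parts, so with N = 351 the expected counts are:
  purple-flowered: 351 × 3/4 = 263.25
  white-flowered: 351 × 1/4 = 87.75
Contribution of white-flowered: (85 − 87.75)² / 87.75 = 0.0862

0.086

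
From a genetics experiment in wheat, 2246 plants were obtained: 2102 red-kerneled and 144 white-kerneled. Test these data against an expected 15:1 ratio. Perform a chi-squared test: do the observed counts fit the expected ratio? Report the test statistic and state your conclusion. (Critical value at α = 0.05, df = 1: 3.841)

0.100; consistent

The 15:1 ratio has 16 parts, so with N = 2246 the expected counts are:
  red-kerneled: 2246 × 15/16 = 2105.625
  white-kerneled: 2246 × 1/16 = 140.375
χ² = Σ (O − E)² / E
  red-kerneled: (2102 − 2105.625)² / 2105.625 = 0.0062
  white-kerneled: (144 − 140.375)² / 140.375 = 0.0936
χ² = 0.0062 + 0.0936 = 0.0998 ≈ 0.100
Degrees of freedom = 2 − 1 = 1; critical value at α = 0.05 is 3.841.
Since 0.100 < 3.841, we fail to reject the null hypothesis — the data are consistent with the 15:1 ratio.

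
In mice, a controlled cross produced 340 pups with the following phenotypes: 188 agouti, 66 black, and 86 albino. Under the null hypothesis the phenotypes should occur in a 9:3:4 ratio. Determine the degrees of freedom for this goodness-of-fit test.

A goodness-of-fit test with 3 phenotype classes has df = 3 − 1 = 2.

2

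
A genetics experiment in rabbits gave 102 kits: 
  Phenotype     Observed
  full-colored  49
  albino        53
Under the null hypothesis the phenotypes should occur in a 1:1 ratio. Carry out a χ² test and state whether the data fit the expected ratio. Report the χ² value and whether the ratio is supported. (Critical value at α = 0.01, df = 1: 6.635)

0.157; consistent

The 1:1 ratio has 2 parts, so with N = 102 the expected counts are:
  full-colored: 102 × 1/2 = 51
  albino: 102 × 1/2 = 51
χ² = Σ (O − E)² / E
  full-colored: (49 − 51)² / 51 = 0.0784
  albino: (53 − 51)² / 51 = 0.0784
χ² = 0.0784 + 0.0784 = 0.1568 ≈ 0.157
Degrees of freedom = 2 − 1 = 1; critical value at α = 0.01 is 6.635.
Since 0.157 < 6.635, we fail to reject the null hypothesis — the data are consistent with the 1:1 ratio.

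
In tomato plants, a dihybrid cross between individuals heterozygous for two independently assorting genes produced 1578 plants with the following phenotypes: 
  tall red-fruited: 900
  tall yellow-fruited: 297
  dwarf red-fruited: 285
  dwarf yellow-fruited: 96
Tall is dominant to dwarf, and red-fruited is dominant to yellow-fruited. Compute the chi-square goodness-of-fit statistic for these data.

0.646

A dihybrid F₂ with independent assortment and complete dominance at both loci gives a 9:3:3:1 phenotypic ratio.
Total ratio parts = 16. Expected numbers out of 1578:
  tall red-fruited: 1578 × 9/16 = 887.625
  tall yellow-fruited: 1578 × 3/16 = 295.875
  dwarf red-fruited: 1578 × 3/16 = 295.875
  dwarf yellow-fruited: 1578 × 1/16 = 98.625
χ² = Σ (O − E)² / E
  tall red-fruited: (900 − 887.625)² / 887.625 = 0.1725
  tall yellow-fruited: (297 − 295.875)² / 295.875 = 0.0043
  dwarf red-fruited: (285 − 295.875)² / 295.875 = 0.3997
  dwarf yellow-fruited: (96 − 98.625)² / 98.625 = 0.0699
χ² = 0.1725 + 0.0043 + 0.3997 + 0.0699 = 0.6464 ≈ 0.646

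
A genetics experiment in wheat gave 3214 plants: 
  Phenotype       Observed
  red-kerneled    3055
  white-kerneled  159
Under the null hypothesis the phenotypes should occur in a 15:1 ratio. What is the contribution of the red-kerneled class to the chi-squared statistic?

The 15:1 ratio has 16 parts, so with N = 3214 the expected counts are:
  red-kerneled: 3214 × 15/16 = 3013.125
  white-kerneled: 3214 × 1/16 = 200.875
Contribution of red-kerneled: (3055 − 3013.125)² / 3013.125 = 0.5820

0.582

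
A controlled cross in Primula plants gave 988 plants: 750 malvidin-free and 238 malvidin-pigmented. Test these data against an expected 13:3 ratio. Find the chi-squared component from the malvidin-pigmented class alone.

15.021

Under the 13:3 hypothesis (Σ ratio = 16, N = 988):
  malvidin-free: 988 × 13/16 = 802.75
  malvidin-pigmented: 988 × 3/16 = 185.25
Contribution of malvidin-pigmented: (238 − 185.25)² / 185.25 = 15.0206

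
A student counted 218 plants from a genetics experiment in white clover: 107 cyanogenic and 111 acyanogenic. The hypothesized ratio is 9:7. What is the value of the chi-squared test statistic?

The 9:7 ratio has 16 parts, so with N = 218 the expected counts are:
  cyanogenic: 218 × 9/16 = 122.625
  acyanogenic: 218 × 7/16 = 95.375
χ² = Σ (O − E)² / E
  cyanogenic: (107 − 122.625)² / 122.625 = 1.9910
  acyanogenic: (111 − 95.375)² / 95.375 = 2.5598
χ² = 1.9910 + 2.5598 = 4.5508 ≈ 4.551

4.551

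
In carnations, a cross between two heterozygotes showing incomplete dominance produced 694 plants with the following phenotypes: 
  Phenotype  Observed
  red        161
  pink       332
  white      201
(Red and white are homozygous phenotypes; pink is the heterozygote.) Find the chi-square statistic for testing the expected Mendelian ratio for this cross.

With incomplete dominance, a heterozygote × heterozygote cross gives a 1:2:1 phenotypic ratio.
Under the 1:2:1 hypothesis (Σ ratio = 4, N = 694):
  red: 694 × 1/4 = 173.5
  pink: 694 × 2/4 = 347
  white: 694 × 1/4 = 173.5
χ² = Σ (O − E)² / E
  red: (161 − 173.5)² / 173.5 = 0.9006
  pink: (332 − 347)² / 347 = 0.6484
  white: (201 − 173.5)² / 173.5 = 4.3588
χ² = 0.9006 + 0.6484 + 4.3588 = 5.9078 ≈ 5.908

5.908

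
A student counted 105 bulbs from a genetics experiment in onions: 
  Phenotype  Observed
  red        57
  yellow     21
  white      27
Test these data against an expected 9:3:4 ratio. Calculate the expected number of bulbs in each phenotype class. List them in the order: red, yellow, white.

59.0625, 19.6875, 26.25

The 9:3:4 ratio has 16 parts, so with N = 105 the expected counts are:
  red: 105 × 9/16 = 59.0625
  yellow: 105 × 3/16 = 19.6875
  white: 105 × 4/16 = 26.25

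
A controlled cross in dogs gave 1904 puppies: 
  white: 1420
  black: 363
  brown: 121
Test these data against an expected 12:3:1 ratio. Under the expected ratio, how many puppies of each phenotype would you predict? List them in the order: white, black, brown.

The 12:3:1 ratio has 16 parts, so with N = 1904 the expected counts are:
  white: 1904 × 12/16 = 1428
  black: 1904 × 3/16 = 357
  brown: 1904 × 1/16 = 119

1428, 357, 119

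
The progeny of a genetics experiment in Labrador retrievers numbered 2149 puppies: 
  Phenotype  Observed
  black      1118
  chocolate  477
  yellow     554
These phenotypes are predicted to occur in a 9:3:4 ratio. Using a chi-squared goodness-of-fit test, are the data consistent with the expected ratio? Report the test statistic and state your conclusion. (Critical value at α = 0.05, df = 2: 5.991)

20.958; not consistent

The 9:3:4 ratio has 16 parts, so with N = 2149 the expected counts are:
  black: 2149 × 9/16 = 1208.8125
  chocolate: 2149 × 3/16 = 402.9375
  yellow: 2149 × 4/16 = 537.25
χ² = Σ (O − E)² / E
  black: (1118 − 1208.8125)² / 1208.8125 = 6.8223
  chocolate: (477 − 402.9375)² / 402.9375 = 13.6132
  yellow: (554 − 537.25)² / 537.25 = 0.5222
χ² = 6.8223 + 13.6132 + 0.5222 = 20.9577 ≈ 20.958
Degrees of freedom = 3 − 1 = 2; critical value at α = 0.05 is 5.991.
Since 20.958 > 5.991, we reject the null hypothesis — the data do not fit the 9:3:4 ratio.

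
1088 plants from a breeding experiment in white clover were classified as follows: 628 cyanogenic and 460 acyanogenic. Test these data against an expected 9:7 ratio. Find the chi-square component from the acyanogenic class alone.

Total ratio parts = 16. Expected numbers out of 1088:
  cyanogenic: 1088 × 9/16 = 612
  acyanogenic: 1088 × 7/16 = 476
Contribution of acyanogenic: (460 − 476)² / 476 = 0.5378

0.538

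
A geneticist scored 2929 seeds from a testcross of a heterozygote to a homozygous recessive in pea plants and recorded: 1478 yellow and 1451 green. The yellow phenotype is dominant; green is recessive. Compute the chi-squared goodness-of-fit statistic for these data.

A testcross of a heterozygote (Aa × aa) gives a 1:1 phenotypic ratio.
Total ratio parts = 2. Expected numbers out of 2929:
  yellow: 2929 × 1/2 = 1464.5
  green: 2929 × 1/2 = 1464.5
χ² = Σ (O − E)² / E
  yellow: (1478 − 1464.5)² / 1464.5 = 0.1244
  green: (1451 − 1464.5)² / 1464.5 = 0.1244
χ² = 0.1244 + 0.1244 = 0.2488 ≈ 0.249

0.249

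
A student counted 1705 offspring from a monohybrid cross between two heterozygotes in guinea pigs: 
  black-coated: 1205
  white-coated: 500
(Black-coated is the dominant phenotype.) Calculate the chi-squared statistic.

For a monohybrid cross between heterozygotes with complete dominance, the expected phenotypic ratio is 3:1.
The 3:1 ratio has 4 parts, so with N = 1705 the expected counts are:
  black-coated: 1705 × 3/4 = 1278.75
  white-coated: 1705 × 1/4 = 426.25
χ² = Σ (O − E)² / E
  black-coated: (1205 − 1278.75)² / 1278.75 = 4.2534
  white-coated: (500 − 426.25)² / 426.25 = 12.7603
χ² = 4.2534 + 12.7603 = 17.0137 ≈ 17.014

17.014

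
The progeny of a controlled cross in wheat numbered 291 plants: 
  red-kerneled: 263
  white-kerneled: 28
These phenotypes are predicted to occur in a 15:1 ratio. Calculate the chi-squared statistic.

5.647

Under the 15:1 hypothesis (Σ ratio = 16, N = 291):
  red-kerneled: 291 × 15/16 = 272.8125
  white-kerneled: 291 × 1/16 = 18.1875
χ² = Σ (O − E)² / E
  red-kerneled: (263 − 272.8125)² / 272.8125 = 0.3529
  white-kerneled: (28 − 18.1875)² / 18.1875 = 5.2940
χ² = 0.3529 + 5.2940 = 5.6469 ≈ 5.647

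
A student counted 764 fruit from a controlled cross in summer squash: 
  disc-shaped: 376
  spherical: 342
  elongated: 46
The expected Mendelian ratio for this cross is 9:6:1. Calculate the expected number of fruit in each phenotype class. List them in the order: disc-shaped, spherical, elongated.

429.75, 286.5, 47.75

Total ratio parts = 16. Expected numbers out of 764:
  disc-shaped: 764 × 9/16 = 429.75
  spherical: 764 × 6/16 = 286.5
  elongated: 764 × 1/16 = 47.75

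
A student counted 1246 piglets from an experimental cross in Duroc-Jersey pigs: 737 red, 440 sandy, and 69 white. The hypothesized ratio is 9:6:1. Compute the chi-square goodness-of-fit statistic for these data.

4.463

The 9:6:1 ratio has 16 parts, so with N = 1246 the expected counts are:
  red: 1246 × 9/16 = 700.875
  sandy: 1246 × 6/16 = 467.25
  white: 1246 × 1/16 = 77.875
χ² = Σ (O − E)² / E
  red: (737 − 700.875)² / 700.875 = 1.8620
  sandy: (440 − 467.25)² / 467.25 = 1.5892
  white: (69 − 77.875)² / 77.875 = 1.0114
χ² = 1.8620 + 1.5892 + 1.0114 = 4.4626 ≈ 4.463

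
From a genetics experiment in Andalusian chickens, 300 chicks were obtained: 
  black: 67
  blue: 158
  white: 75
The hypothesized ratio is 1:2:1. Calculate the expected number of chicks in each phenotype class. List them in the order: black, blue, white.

75, 150, 75

Total ratio parts = 4. Expected numbers out of 300:
  black: 300 × 1/4 = 75
  blue: 300 × 2/4 = 150
  white: 300 × 1/4 = 75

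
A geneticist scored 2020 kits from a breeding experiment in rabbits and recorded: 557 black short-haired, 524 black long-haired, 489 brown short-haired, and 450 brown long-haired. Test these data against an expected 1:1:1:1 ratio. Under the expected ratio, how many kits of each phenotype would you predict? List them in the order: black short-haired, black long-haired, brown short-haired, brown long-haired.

505, 505, 505, 505

Under the 1:1:1:1 hypothesis (Σ ratio = 4, N = 2020):
  black short-haired: 2020 × 1/4 = 505
  black long-haired: 2020 × 1/4 = 505
  brown short-haired: 2020 × 1/4 = 505
  brown long-haired: 2020 × 1/4 = 505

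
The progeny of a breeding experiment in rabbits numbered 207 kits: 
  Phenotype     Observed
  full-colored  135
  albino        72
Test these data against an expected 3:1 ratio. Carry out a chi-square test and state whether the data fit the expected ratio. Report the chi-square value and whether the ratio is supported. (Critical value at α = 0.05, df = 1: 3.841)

10.565; not consistent

Under the 3:1 hypothesis (Σ ratio = 4, N = 207):
  full-colored: 207 × 3/4 = 155.25
  albino: 207 × 1/4 = 51.75
χ² = Σ (O − E)² / E
  full-colored: (135 − 155.25)² / 155.25 = 2.6413
  albino: (72 − 51.75)² / 51.75 = 7.9239
χ² = 2.6413 + 7.9239 = 10.5652 ≈ 10.565
Degrees of freedom = 2 − 1 = 1; critical value at α = 0.05 is 3.841.
Since 10.565 > 3.841, we reject the null hypothesis — the data do not fit the 3:1 ratio.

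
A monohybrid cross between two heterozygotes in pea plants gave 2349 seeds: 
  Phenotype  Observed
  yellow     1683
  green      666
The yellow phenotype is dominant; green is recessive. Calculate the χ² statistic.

For a monohybrid cross between heterozygotes with complete dominance, the expected phenotypic ratio is 3:1.
Expected counts for N = 2349 under a 3:1 ratio (total parts = 4):
  yellow: 2349 × 3/4 = 1761.75
  green: 2349 × 1/4 = 587.25
χ² = Σ (O − E)² / E
  yellow: (1683 − 1761.75)² / 1761.75 = 3.5201
  green: (666 − 587.25)² / 587.25 = 10.5603
χ² = 3.5201 + 10.5603 = 14.0804 ≈ 14.080

14.080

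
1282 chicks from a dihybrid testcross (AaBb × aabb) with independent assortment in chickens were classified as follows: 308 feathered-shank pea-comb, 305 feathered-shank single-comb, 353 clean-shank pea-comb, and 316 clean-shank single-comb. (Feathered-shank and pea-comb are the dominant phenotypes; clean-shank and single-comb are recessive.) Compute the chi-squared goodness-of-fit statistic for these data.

4.596

A dihybrid testcross with independent assortment gives a 1:1:1:1 ratio.
Total ratio parts = 4. Expected numbers out of 1282:
  feathered-shank pea-comb: 1282 × 1/4 = 320.5
  feathered-shank single-comb: 1282 × 1/4 = 320.5
  clean-shank pea-comb: 1282 × 1/4 = 320.5
  clean-shank single-comb: 1282 × 1/4 = 320.5
χ² = Σ (O − E)² / E
  feathered-shank pea-comb: (308 − 320.5)² / 320.5 = 0.4875
  feathered-shank single-comb: (305 − 320.5)² / 320.5 = 0.7496
  clean-shank pea-comb: (353 − 320.5)² / 320.5 = 3.2956
  clean-shank single-comb: (316 − 320.5)² / 320.5 = 0.0632
χ² = 0.4875 + 0.7496 + 3.2956 + 0.0632 = 4.5959 ≈ 4.596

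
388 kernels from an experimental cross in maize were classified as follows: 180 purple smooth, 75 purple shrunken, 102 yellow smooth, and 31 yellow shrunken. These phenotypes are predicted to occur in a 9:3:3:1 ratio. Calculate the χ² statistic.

Expected counts for N = 388 under a 9:3:3:1 ratio (total parts = 16):
  purple smooth: 388 × 9/16 = 218.25
  purple shrunken: 388 × 3/16 = 72.75
  yellow smooth: 388 × 3/16 = 72.75
  yellow shrunken: 388 × 1/16 = 24.25
χ² = Σ (O − E)² / E
  purple smooth: (180 − 218.25)² / 218.25 = 6.7036
  purple shrunken: (75 − 72.75)² / 72.75 = 0.0696
  yellow smooth: (102 − 72.75)² / 72.75 = 11.7603
  yellow shrunken: (31 − 24.25)² / 24.25 = 1.8789
χ² = 6.7036 + 0.0696 + 11.7603 + 1.8789 = 20.4124 ≈ 20.412

20.412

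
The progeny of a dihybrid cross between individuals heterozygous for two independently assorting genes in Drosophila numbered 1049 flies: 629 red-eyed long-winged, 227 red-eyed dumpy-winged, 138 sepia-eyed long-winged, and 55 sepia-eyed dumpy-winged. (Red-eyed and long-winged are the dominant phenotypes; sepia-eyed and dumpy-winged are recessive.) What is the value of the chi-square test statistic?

26.454

A dihybrid F₂ with independent assortment and complete dominance at both loci gives a 9:3:3:1 phenotypic ratio.
Expected counts for N = 1049 under a 9:3:3:1 ratio (total parts = 16):
  red-eyed long-winged: 1049 × 9/16 = 590.0625
  red-eyed dumpy-winged: 1049 × 3/16 = 196.6875
  sepia-eyed long-winged: 1049 × 3/16 = 196.6875
  sepia-eyed dumpy-winged: 1049 × 1/16 = 65.5625
χ² = Σ (O − E)² / E
  red-eyed long-winged: (629 − 590.0625)² / 590.0625 = 2.5694
  red-eyed dumpy-winged: (227 − 196.6875)² / 196.6875 = 4.6716
  sepia-eyed long-winged: (138 − 196.6875)² / 196.6875 = 17.5111
  sepia-eyed dumpy-winged: (55 − 65.5625)² / 65.5625 = 1.7017
χ² = 2.5694 + 4.6716 + 17.5111 + 1.7017 = 26.4538 ≈ 26.454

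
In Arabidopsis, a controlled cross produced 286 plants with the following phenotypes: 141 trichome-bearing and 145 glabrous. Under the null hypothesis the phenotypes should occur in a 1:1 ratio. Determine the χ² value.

0.056

Expected counts for N = 286 under a 1:1 ratio (total parts = 2):
  trichome-bearing: 286 × 1/2 = 143
  glabrous: 286 × 1/2 = 143
χ² = Σ (O − E)² / E
  trichome-bearing: (141 − 143)² / 143 = 0.0280
  glabrous: (145 − 143)² / 143 = 0.0280
χ² = 0.0280 + 0.0280 = 0.056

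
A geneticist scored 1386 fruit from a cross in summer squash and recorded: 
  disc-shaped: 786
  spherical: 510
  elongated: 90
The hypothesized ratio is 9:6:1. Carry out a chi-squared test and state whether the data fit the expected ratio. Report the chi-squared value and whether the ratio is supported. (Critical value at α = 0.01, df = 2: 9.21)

The 9:6:1 ratio has 16 parts, so with N = 1386 the expected counts are:
  disc-shaped: 1386 × 9/16 = 779.625
  spherical: 1386 × 6/16 = 519.75
  elongated: 1386 × 1/16 = 86.625
χ² = Σ (O − E)² / E
  disc-shaped: (786 − 779.625)² / 779.625 = 0.0521
  spherical: (510 − 519.75)² / 519.75 = 0.1829
  elongated: (90 − 86.625)² / 86.625 = 0.1315
χ² = 0.0521 + 0.1829 + 0.1315 = 0.3665 ≈ 0.367
Degrees of freedom = 3 − 1 = 2; critical value at α = 0.01 is 9.21.
Since 0.367 < 9.21, we fail to reject the null hypothesis — the data are consistent with the 9:6:1 ratio.

0.367; consistent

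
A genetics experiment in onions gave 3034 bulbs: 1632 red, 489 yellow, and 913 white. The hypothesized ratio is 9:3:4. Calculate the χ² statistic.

Total ratio parts = 16. Expected numbers out of 3034:
  red: 3034 × 9/16 = 1706.625
  yellow: 3034 × 3/16 = 568.875
  white: 3034 × 4/16 = 758.5
χ² = Σ (O − E)² / E
  red: (1632 − 1706.625)² / 1706.625 = 3.2631
  yellow: (489 − 568.875)² / 568.875 = 11.2151
  white: (913 − 758.5)² / 758.5 = 31.4703
χ² = 3.2631 + 11.2151 + 31.4703 = 45.9485 ≈ 45.949

45.949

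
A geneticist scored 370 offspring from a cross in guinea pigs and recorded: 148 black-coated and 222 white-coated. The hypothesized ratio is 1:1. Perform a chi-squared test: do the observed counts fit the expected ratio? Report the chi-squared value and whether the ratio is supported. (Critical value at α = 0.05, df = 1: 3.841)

14.800; not consistent

The 1:1 ratio has 2 parts, so with N = 370 the expected counts are:
  black-coated: 370 × 1/2 = 185
  white-coated: 370 × 1/2 = 185
χ² = Σ (O − E)² / E
  black-coated: (148 − 185)² / 185 = 7.4000
  white-coated: (222 − 185)² / 185 = 7.4000
χ² = 7.4000 + 7.4000 = 14.800
Degrees of freedom = 2 − 1 = 1; critical value at α = 0.05 is 3.841.
Since 14.800 > 3.841, we reject the null hypothesis — the data do not fit the 1:1 ratio.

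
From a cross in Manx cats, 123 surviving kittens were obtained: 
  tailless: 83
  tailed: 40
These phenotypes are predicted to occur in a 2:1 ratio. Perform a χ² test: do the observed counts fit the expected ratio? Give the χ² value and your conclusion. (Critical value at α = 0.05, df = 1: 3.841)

0.037; consistent

Expected counts for N = 123 under a 2:1 ratio (total parts = 3):
  tailless: 123 × 2/3 = 82
  tailed: 123 × 1/3 = 41
χ² = Σ (O − E)² / E
  tailless: (83 − 82)² / 82 = 0.0122
  tailed: (40 − 41)² / 41 = 0.0244
χ² = 0.0122 + 0.0244 = 0.0366 ≈ 0.037
Degrees of freedom = 2 − 1 = 1; critical value at α = 0.05 is 3.841.
Since 0.037 < 3.841, we fail to reject the null hypothesis — the data are consistent with the 2:1 ratio.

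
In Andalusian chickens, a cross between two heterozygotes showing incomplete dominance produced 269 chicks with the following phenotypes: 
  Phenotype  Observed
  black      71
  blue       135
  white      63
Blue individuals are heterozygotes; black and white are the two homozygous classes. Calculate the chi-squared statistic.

With incomplete dominance, a heterozygote × heterozygote cross gives a 1:2:1 phenotypic ratio.
The 1:2:1 ratio has 4 parts, so with N = 269 the expected counts are:
  black: 269 × 1/4 = 67.25
  blue: 269 × 2/4 = 134.5
  white: 269 × 1/4 = 67.25
χ² = Σ (O − E)² / E
  black: (71 − 67.25)² / 67.25 = 0.2091
  blue: (135 − 134.5)² / 134.5 = 0.0019
  white: (63 − 67.25)² / 67.25 = 0.2686
χ² = 0.2091 + 0.0019 + 0.2686 = 0.4796 ≈ 0.480

0.480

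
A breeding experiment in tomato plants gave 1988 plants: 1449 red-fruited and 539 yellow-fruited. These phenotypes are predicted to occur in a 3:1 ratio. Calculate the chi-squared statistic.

Total ratio parts = 4. Expected numbers out of 1988:
  red-fruited: 1988 × 3/4 = 1491
  yellow-fruited: 1988 × 1/4 = 497
χ² = Σ (O − E)² / E
  red-fruited: (1449 − 1491)² / 1491 = 1.1831
  yellow-fruited: (539 − 497)² / 497 = 3.5493
χ² = 1.1831 + 3.5493 = 4.7324 ≈ 4.732

4.732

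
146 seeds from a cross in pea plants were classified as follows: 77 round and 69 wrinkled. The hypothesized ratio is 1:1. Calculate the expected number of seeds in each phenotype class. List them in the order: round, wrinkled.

The 1:1 ratio has 2 parts, so with N = 146 the expected counts are:
  round: 146 × 1/2 = 73
  wrinkled: 146 × 1/2 = 73

73, 73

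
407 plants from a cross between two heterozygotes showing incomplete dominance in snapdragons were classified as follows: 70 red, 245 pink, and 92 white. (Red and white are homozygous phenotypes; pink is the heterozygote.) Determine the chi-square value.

19.305

With incomplete dominance, a heterozygote × heterozygote cross gives a 1:2:1 phenotypic ratio.
Expected counts for N = 407 under a 1:2:1 ratio (total parts = 4):
  red: 407 × 1/4 = 101.75
  pink: 407 × 2/4 = 203.5
  white: 407 × 1/4 = 101.75
χ² = Σ (O − E)² / E
  red: (70 − 101.75)² / 101.75 = 9.9072
  pink: (245 − 203.5)² / 203.5 = 8.4631
  white: (92 − 101.75)² / 101.75 = 0.9343
χ² = 9.9072 + 8.4631 + 0.9343 = 19.3046 ≈ 19.305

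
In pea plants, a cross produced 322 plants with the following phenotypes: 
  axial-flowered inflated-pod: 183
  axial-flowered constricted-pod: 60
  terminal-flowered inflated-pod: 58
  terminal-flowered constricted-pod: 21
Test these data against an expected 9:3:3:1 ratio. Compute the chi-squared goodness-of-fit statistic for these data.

Expected counts for N = 322 under a 9:3:3:1 ratio (total parts = 16):
  axial-flowered inflated-pod: 322 × 9/16 = 181.125
  axial-flowered constricted-pod: 322 × 3/16 = 60.375
  terminal-flowered inflated-pod: 322 × 3/16 = 60.375
  terminal-flowered constricted-pod: 322 × 1/16 = 20.125
χ² = Σ (O − E)² / E
  axial-flowered inflated-pod: (183 − 181.125)² / 181.125 = 0.0194
  axial-flowered constricted-pod: (60 − 60.375)² / 60.375 = 0.0023
  terminal-flowered inflated-pod: (58 − 60.375)² / 60.375 = 0.0934
  terminal-flowered constricted-pod: (21 − 20.125)² / 20.125 = 0.0380
χ² = 0.0194 + 0.0023 + 0.0934 + 0.0380 = 0.1531 ≈ 0.153

0.153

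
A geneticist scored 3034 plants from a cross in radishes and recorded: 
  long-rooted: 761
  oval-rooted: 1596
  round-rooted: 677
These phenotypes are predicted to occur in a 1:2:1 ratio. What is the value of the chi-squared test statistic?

12.879

Total ratio parts = 4. Expected numbers out of 3034:
  long-rooted: 3034 × 1/4 = 758.5
  oval-rooted: 3034 × 2/4 = 1517
  round-rooted: 3034 × 1/4 = 758.5
χ² = Σ (O − E)² / E
  long-rooted: (761 − 758.5)² / 758.5 = 0.0082
  oval-rooted: (1596 − 1517)² / 1517 = 4.1140
  round-rooted: (677 − 758.5)² / 758.5 = 8.7571
χ² = 0.0082 + 4.1140 + 8.7571 = 12.8793 ≈ 12.879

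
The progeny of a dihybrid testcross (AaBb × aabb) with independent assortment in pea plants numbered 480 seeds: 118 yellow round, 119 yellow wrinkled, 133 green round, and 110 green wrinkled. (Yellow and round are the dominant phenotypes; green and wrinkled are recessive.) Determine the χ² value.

A dihybrid testcross with independent assortment gives a 1:1:1:1 ratio.
Under the 1:1:1:1 hypothesis (Σ ratio = 4, N = 480):
  yellow round: 480 × 1/4 = 120
  yellow wrinkled: 480 × 1/4 = 120
  green round: 480 × 1/4 = 120
  green wrinkled: 480 × 1/4 = 120
χ² = Σ (O − E)² / E
  yellow round: (118 − 120)² / 120 = 0.0333
  yellow wrinkled: (119 − 120)² / 120 = 0.0083
  green round: (133 − 120)² / 120 = 1.4083
  green wrinkled: (110 − 120)² / 120 = 0.8333
χ² = 0.0333 + 0.0083 + 1.4083 + 0.8333 = 2.2832 ≈ 2.283

2.283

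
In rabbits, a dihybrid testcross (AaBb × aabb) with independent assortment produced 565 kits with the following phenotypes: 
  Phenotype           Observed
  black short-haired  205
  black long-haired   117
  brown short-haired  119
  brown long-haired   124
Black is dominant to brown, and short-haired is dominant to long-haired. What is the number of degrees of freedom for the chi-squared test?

3

A dihybrid testcross with independent assortment gives a 1:1:1:1 ratio.
A goodness-of-fit test with 4 phenotype classes has df = 4 − 1 = 3.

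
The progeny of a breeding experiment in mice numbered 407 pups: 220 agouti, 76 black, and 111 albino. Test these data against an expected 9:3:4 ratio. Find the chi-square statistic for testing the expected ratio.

Total ratio parts = 16. Expected numbers out of 407:
  agouti: 407 × 9/16 = 228.9375
  black: 407 × 3/16 = 76.3125
  albino: 407 × 4/16 = 101.75
χ² = Σ (O − E)² / E
  agouti: (220 − 228.9375)² / 228.9375 = 0.3489
  black: (76 − 76.3125)² / 76.3125 = 0.0013
  albino: (111 − 101.75)² / 101.75 = 0.8409
χ² = 0.3489 + 0.0013 + 0.8409 = 1.1911 ≈ 1.191

1.191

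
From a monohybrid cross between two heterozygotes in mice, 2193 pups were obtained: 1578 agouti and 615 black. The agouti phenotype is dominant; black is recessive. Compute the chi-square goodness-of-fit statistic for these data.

For a monohybrid cross between heterozygotes with complete dominance, the expected phenotypic ratio is 3:1.
Under the 3:1 hypothesis (Σ ratio = 4, N = 2193):
  agouti: 2193 × 3/4 = 1644.75
  black: 2193 × 1/4 = 548.25
χ² = Σ (O − E)² / E
  agouti: (1578 − 1644.75)² / 1644.75 = 2.7090
  black: (615 − 548.25)² / 548.25 = 8.1269
χ² = 2.7090 + 8.1269 = 10.8359 ≈ 10.836

10.836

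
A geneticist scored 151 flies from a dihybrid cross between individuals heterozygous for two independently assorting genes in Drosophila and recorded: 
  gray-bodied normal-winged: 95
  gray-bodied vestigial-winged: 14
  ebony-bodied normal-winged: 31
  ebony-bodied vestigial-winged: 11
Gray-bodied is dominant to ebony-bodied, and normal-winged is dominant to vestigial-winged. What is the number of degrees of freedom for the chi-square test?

A dihybrid F₂ with independent assortment and complete dominance at both loci gives a 9:3:3:1 phenotypic ratio.
A goodness-of-fit test with 4 phenotype classes has df = 4 − 1 = 3.

3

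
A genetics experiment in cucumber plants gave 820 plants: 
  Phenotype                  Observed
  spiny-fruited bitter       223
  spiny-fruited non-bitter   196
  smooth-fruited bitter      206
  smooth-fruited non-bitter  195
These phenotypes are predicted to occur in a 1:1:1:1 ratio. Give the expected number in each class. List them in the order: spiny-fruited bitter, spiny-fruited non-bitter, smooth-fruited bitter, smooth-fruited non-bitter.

205, 205, 205, 205

Total ratio parts = 4. Expected numbers out of 820:
  spiny-fruited bitter: 820 × 1/4 = 205
  spiny-fruited non-bitter: 820 × 1/4 = 205
  smooth-fruited bitter: 820 × 1/4 = 205
  smooth-fruited non-bitter: 820 × 1/4 = 205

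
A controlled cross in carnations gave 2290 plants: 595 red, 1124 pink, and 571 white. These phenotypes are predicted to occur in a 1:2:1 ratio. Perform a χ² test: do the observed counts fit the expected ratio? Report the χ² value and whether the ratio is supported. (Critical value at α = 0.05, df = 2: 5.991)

1.273; consistent

The 1:2:1 ratio has 4 parts, so with N = 2290 the expected counts are:
  red: 2290 × 1/4 = 572.5
  pink: 2290 × 2/4 = 1145
  white: 2290 × 1/4 = 572.5
χ² = Σ (O − E)² / E
  red: (595 − 572.5)² / 572.5 = 0.8843
  pink: (1124 − 1145)² / 1145 = 0.3852
  white: (571 − 572.5)² / 572.5 = 0.0039
χ² = 0.8843 + 0.3852 + 0.0039 = 1.2734 ≈ 1.273
Degrees of freedom = 3 − 1 = 2; critical value at α = 0.05 is 5.991.
Since 1.273 < 5.991, we fail to reject the null hypothesis — the data are consistent with the 1:2:1 ratio.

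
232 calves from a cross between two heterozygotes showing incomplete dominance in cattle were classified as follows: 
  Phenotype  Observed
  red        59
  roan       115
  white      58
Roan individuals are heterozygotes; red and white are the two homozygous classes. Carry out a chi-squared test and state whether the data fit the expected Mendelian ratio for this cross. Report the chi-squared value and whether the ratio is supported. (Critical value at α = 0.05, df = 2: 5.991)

With incomplete dominance, a heterozygote × heterozygote cross gives a 1:2:1 phenotypic ratio.
Expected counts for N = 232 under a 1:2:1 ratio (total parts = 4):
  red: 232 × 1/4 = 58
  roan: 232 × 2/4 = 116
  white: 232 × 1/4 = 58
χ² = Σ (O − E)² / E
  red: (59 − 58)² / 58 = 0.0172
  roan: (115 − 116)² / 116 = 0.0086
  white: (58 − 58)² / 58 = 0.0000
χ² = 0.0172 + 0.0086 + 0.0000 = 0.0258 ≈ 0.026
Degrees of freedom = 3 − 1 = 2; critical value at α = 0.05 is 5.991.
Since 0.026 < 5.991, we fail to reject the null hypothesis — the data are consistent with the 1:2:1 ratio.

0.026; consistent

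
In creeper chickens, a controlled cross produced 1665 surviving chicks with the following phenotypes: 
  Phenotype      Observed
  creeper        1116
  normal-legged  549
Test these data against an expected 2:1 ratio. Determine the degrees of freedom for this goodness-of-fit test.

A goodness-of-fit test with 2 phenotype classes has df = 2 − 1 = 1.

1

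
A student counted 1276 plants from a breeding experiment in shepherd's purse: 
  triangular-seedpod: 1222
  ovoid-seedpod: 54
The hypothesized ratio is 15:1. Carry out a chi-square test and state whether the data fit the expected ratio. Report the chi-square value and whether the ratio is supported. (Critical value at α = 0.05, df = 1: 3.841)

8.869; not consistent

Expected counts for N = 1276 under a 15:1 ratio (total parts = 16):
  triangular-seedpod: 1276 × 15/16 = 1196.25
  ovoid-seedpod: 1276 × 1/16 = 79.75
χ² = Σ (O − E)² / E
  triangular-seedpod: (1222 − 1196.25)² / 1196.25 = 0.5543
  ovoid-seedpod: (54 − 79.75)² / 79.75 = 8.3143
χ² = 0.5543 + 8.3143 = 8.8686 ≈ 8.869
Degrees of freedom = 2 − 1 = 1; critical value at α = 0.05 is 3.841.
Since 8.869 > 3.841, we reject the null hypothesis — the data do not fit the 15:1 ratio.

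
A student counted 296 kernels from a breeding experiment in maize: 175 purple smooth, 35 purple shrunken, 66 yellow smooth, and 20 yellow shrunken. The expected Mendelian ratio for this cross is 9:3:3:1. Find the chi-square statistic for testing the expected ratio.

Total ratio parts = 16. Expected numbers out of 296:
  purple smooth: 296 × 9/16 = 166.5
  purple shrunken: 296 × 3/16 = 55.5
  yellow smooth: 296 × 3/16 = 55.5
  yellow shrunken: 296 × 1/16 = 18.5
χ² = Σ (O − E)² / E
  purple smooth: (175 − 166.5)² / 166.5 = 0.4339
  purple shrunken: (35 − 55.5)² / 55.5 = 7.5721
  yellow smooth: (66 − 55.5)² / 55.5 = 1.9865
  yellow shrunken: (20 − 18.5)² / 18.5 = 0.1216
χ² = 0.4339 + 7.5721 + 1.9865 + 0.1216 = 10.1141 ≈ 10.114

10.114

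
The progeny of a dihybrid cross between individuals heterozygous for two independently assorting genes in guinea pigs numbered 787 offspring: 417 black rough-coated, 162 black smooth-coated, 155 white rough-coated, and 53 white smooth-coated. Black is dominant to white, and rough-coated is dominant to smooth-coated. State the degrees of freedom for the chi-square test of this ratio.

A dihybrid F₂ with independent assortment and complete dominance at both loci gives a 9:3:3:1 phenotypic ratio.
A goodness-of-fit test with 4 phenotype classes has df = 4 − 1 = 3.

3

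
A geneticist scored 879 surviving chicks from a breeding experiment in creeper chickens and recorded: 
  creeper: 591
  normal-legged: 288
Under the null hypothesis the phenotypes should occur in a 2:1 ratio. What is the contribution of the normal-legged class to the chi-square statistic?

0.085

Total ratio parts = 3. Expected numbers out of 879:
  creeper: 879 × 2/3 = 586
  normal-legged: 879 × 1/3 = 293
Contribution of normal-legged: (288 − 293)² / 293 = 0.0853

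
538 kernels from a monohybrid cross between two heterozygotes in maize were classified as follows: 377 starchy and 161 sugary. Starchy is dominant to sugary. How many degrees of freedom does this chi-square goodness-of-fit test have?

1

For a monohybrid cross between heterozygotes with complete dominance, the expected phenotypic ratio is 3:1.
A goodness-of-fit test with 2 phenotype classes has df = 2 − 1 = 1.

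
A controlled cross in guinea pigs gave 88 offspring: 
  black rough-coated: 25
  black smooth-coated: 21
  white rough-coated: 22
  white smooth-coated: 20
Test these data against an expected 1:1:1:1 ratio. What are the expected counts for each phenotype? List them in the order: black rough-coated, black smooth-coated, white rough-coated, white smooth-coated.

Expected counts for N = 88 under a 1:1:1:1 ratio (total parts = 4):
  black rough-coated: 88 × 1/4 = 22
  black smooth-coated: 88 × 1/4 = 22
  white rough-coated: 88 × 1/4 = 22
  white smooth-coated: 88 × 1/4 = 22

22, 22, 22, 22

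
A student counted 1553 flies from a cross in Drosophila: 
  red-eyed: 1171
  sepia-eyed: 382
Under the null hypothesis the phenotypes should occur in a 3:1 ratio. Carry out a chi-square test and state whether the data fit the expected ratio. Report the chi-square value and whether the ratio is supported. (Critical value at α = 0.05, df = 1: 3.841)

0.134; consistent

The 3:1 ratio has 4 parts, so with N = 1553 the expected counts are:
  red-eyed: 1553 × 3/4 = 1164.75
  sepia-eyed: 1553 × 1/4 = 388.25
χ² = Σ (O − E)² / E
  red-eyed: (1171 − 1164.75)² / 1164.75 = 0.0335
  sepia-eyed: (382 − 388.25)² / 388.25 = 0.1006
χ² = 0.0335 + 0.1006 = 0.1341 ≈ 0.134
Degrees of freedom = 2 − 1 = 1; critical value at α = 0.05 is 3.841.
Since 0.134 < 3.841, we fail to reject the null hypothesis — the data are consistent with the 3:1 ratio.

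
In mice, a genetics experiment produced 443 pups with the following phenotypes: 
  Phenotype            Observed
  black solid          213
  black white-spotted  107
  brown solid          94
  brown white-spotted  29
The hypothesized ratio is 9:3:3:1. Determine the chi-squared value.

Under the 9:3:3:1 hypothesis (Σ ratio = 16, N = 443):
  black solid: 443 × 9/16 = 249.1875
  black white-spotted: 443 × 3/16 = 83.0625
  brown solid: 443 × 3/16 = 83.0625
  brown white-spotted: 443 × 1/16 = 27.6875
χ² = Σ (O − E)² / E
  black solid: (213 − 249.1875)² / 249.1875 = 5.2552
  black white-spotted: (107 − 83.0625)² / 83.0625 = 6.8985
  brown solid: (94 − 83.0625)² / 83.0625 = 1.4402
  brown white-spotted: (29 − 27.6875)² / 27.6875 = 0.0622
χ² = 5.2552 + 6.8985 + 1.4402 + 0.0622 = 13.6561 ≈ 13.656

13.656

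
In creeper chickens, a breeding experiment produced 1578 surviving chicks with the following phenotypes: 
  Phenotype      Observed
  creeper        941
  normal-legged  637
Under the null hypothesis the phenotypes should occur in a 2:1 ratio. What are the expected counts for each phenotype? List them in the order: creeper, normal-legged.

1052, 526

Total ratio parts = 3. Expected numbers out of 1578:
  creeper: 1578 × 2/3 = 1052
  normal-legged: 1578 × 1/3 = 526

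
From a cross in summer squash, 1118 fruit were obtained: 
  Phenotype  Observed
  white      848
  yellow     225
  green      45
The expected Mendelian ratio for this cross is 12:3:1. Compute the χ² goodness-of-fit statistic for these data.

10.091

Total ratio parts = 16. Expected numbers out of 1118:
  white: 1118 × 12/16 = 838.5
  yellow: 1118 × 3/16 = 209.625
  green: 1118 × 1/16 = 69.875
χ² = Σ (O − E)² / E
  white: (848 − 838.5)² / 838.5 = 0.1076
  yellow: (225 − 209.625)² / 209.625 = 1.1277
  green: (45 − 69.875)² / 69.875 = 8.8553
χ² = 0.1076 + 1.1277 + 8.8553 = 10.0906 ≈ 10.091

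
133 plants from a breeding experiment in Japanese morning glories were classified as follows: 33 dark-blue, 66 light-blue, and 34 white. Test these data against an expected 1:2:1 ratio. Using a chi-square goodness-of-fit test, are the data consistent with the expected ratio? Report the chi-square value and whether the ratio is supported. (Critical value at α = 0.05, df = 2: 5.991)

The 1:2:1 ratio has 4 parts, so with N = 133 the expected counts are:
  dark-blue: 133 × 1/4 = 33.25
  light-blue: 133 × 2/4 = 66.5
  white: 133 × 1/4 = 33.25
χ² = Σ (O − E)² / E
  dark-blue: (33 − 33.25)² / 33.25 = 0.0019
  light-blue: (66 − 66.5)² / 66.5 = 0.0038
  white: (34 − 33.25)² / 33.25 = 0.0169
χ² = 0.0019 + 0.0038 + 0.0169 = 0.0226 ≈ 0.023
Degrees of freedom = 3 − 1 = 2; critical value at α = 0.05 is 5.991.
Since 0.023 < 5.991, we fail to reject the null hypothesis — the data are consistent with the 1:2:1 ratio.

0.023; consistent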